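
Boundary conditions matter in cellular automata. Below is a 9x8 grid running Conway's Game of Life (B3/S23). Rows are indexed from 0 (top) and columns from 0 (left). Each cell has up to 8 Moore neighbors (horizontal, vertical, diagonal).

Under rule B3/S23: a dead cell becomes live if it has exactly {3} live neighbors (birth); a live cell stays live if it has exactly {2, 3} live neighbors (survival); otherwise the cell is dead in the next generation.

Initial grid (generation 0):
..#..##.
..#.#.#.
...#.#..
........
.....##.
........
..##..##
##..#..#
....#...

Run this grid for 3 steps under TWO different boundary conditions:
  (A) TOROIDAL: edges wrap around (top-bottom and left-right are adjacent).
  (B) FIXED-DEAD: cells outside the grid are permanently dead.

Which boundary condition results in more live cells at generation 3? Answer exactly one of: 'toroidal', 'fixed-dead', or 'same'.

Under TOROIDAL boundary, generation 3:
.#...#.#
.#...#.#
........
........
...#...#
...#....
........
........
.#......
Population = 10

Under FIXED-DEAD boundary, generation 3:
...####.
...##.#.
........
........
...#....
..##....
.#.##.#.
..#.##..
....###.
Population = 20

Comparison: toroidal=10, fixed-dead=20 -> fixed-dead

Answer: fixed-dead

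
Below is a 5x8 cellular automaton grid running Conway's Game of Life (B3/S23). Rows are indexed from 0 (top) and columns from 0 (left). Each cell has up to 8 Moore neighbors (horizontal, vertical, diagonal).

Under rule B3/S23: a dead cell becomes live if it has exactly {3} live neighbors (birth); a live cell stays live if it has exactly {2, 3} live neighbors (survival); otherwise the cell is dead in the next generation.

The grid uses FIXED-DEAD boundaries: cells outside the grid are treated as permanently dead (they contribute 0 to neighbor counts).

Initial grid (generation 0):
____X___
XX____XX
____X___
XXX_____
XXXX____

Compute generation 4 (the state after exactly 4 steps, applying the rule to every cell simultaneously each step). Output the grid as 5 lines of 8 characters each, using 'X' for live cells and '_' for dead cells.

Simulating step by step:
Generation 0 (given above): 13 live cells
Generation 1: 5 live cells
________
_____X__
__X_____
X_______
X__X____
Generation 2: 1 live cells
________
________
________
_X______
________
Generation 3: 0 live cells
________
________
________
________
________
Generation 4: 0 live cells
(generation 4 grid is the final answer)

Answer: ________
________
________
________
________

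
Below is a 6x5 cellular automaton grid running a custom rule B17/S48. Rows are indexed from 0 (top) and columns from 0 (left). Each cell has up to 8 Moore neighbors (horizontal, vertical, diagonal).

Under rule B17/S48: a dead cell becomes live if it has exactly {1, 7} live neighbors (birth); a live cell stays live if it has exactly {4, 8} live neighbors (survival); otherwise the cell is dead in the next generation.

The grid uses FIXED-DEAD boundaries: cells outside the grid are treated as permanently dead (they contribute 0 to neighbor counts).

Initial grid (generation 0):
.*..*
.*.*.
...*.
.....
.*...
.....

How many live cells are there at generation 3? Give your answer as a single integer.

Simulating step by step:
Generation 0 (given above): 6 live cells
Generation 1: 11 live cells
.....
.....
**...
**.**
*.*..
***..
Generation 2: 6 live cells
.....
..*..
.....
*....
***..
.*...
Generation 3: 12 live cells
.***.
.*.*.
*.**.
...*.
.*.*.
...*.
Population at generation 3: 12

Answer: 12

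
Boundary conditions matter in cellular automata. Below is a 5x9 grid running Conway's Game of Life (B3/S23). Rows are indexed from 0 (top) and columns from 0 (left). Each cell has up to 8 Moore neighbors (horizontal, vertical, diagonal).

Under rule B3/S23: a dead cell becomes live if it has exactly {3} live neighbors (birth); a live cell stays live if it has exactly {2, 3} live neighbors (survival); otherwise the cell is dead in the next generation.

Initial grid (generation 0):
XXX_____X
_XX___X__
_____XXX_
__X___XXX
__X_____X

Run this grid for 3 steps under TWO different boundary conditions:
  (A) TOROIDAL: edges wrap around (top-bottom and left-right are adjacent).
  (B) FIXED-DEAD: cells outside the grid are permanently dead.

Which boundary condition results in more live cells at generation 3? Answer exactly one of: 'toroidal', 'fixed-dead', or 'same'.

Under TOROIDAL boundary, generation 3:
_X_______
_X______X
______XXX
_______X_
_X____X__
Population = 9

Under FIXED-DEAD boundary, generation 3:
_________
__XX_XX__
_XX_XX_XX
______XXX
_________
Population = 13

Comparison: toroidal=9, fixed-dead=13 -> fixed-dead

Answer: fixed-dead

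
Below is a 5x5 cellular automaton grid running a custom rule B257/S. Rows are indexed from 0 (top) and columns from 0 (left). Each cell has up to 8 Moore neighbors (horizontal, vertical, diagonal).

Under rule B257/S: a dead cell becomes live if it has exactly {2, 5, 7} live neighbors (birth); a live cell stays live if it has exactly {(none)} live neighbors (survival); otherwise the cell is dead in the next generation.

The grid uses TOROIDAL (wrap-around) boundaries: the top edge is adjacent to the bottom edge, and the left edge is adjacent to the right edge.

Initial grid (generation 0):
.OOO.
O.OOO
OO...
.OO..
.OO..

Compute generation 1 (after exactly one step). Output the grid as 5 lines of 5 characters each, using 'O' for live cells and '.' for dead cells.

Answer: .....
.....
..O..
...O.
.....

Derivation:
Simulating step by step:
Generation 0 (given above): 13 live cells
Generation 1: 2 live cells
(generation 1 grid is the final answer)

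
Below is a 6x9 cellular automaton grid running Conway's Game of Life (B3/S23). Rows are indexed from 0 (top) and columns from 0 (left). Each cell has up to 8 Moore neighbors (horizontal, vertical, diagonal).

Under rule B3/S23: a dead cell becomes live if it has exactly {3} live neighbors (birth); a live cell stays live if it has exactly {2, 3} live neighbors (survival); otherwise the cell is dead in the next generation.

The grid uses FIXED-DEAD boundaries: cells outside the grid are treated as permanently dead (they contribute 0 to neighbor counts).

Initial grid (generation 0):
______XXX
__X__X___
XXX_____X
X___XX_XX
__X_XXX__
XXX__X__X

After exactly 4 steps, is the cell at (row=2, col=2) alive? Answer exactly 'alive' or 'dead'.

Answer: alive

Derivation:
Simulating step by step:
Generation 0 (given above): 23 live cells
Generation 1: 27 live cells
______XX_
__X___X_X
X_XXXXXXX
X_X_X__XX
X_X_____X
_XXXXXX__
Generation 2: 19 live cells
______XX_
_XX_X___X
__X_X____
X_X_X____
X_____X_X
_XXXXX___
Generation 3: 15 live cells
_______X_
_XX__X_X_
__X_XX___
_____X___
X________
_XXXXX___
Generation 4: 21 live cells
______X__
_XXXXX___
_XXXXX___
____XX___
_XXX_X___
_XXXX____

Cell (2,2) at generation 4: 1 -> alive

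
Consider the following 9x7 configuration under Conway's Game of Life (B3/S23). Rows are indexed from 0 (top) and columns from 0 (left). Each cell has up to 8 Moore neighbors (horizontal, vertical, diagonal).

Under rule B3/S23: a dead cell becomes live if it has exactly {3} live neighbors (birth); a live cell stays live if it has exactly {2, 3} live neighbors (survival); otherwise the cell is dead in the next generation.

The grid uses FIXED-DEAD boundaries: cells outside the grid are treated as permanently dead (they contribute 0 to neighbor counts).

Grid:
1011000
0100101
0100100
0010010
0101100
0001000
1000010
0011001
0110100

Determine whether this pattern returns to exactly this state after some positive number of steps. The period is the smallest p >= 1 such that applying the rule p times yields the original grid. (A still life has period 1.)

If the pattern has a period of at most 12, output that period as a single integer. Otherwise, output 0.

Simulating and comparing each generation to the original:
Gen 0 (original, given above): 22 live cells
Gen 1: 27 live cells, differs from original
Gen 2: 17 live cells, differs from original
Gen 3: 13 live cells, differs from original
Gen 4: 5 live cells, differs from original
Gen 5: 2 live cells, differs from original
Gen 6: 0 live cells, differs from original
Gen 7: 0 live cells, differs from original
Gen 8: 0 live cells, differs from original
Gen 9: 0 live cells, differs from original
Gen 10: 0 live cells, differs from original
Gen 11: 0 live cells, differs from original
Gen 12: 0 live cells, differs from original
No period found within 12 steps.

Answer: 0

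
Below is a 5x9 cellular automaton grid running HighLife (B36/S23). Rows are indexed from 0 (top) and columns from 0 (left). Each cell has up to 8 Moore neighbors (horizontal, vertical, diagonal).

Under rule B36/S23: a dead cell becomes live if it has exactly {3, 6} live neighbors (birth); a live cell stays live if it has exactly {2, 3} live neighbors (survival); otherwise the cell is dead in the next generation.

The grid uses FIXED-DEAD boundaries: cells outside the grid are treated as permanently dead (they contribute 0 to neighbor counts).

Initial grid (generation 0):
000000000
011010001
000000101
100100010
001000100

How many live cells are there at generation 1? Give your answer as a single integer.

Answer: 7

Derivation:
Simulating step by step:
Generation 0 (given above): 11 live cells
Generation 1: 7 live cells
000000000
000000010
011100001
000000110
000000000
Population at generation 1: 7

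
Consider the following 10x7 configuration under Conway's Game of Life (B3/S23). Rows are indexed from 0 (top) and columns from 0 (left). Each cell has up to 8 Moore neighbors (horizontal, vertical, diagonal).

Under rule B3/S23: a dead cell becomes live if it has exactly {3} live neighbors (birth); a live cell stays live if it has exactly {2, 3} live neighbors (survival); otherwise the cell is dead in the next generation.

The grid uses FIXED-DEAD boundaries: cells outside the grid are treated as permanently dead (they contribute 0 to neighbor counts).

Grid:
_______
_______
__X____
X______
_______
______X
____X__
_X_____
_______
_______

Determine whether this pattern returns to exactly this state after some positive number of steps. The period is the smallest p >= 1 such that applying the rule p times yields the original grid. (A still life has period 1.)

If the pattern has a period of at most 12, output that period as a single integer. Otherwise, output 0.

Simulating and comparing each generation to the original:
Gen 0 (original, given above): 5 live cells
Gen 1: 0 live cells, differs from original
Gen 2: 0 live cells, differs from original
Gen 3: 0 live cells, differs from original
Gen 4: 0 live cells, differs from original
Gen 5: 0 live cells, differs from original
Gen 6: 0 live cells, differs from original
Gen 7: 0 live cells, differs from original
Gen 8: 0 live cells, differs from original
Gen 9: 0 live cells, differs from original
Gen 10: 0 live cells, differs from original
Gen 11: 0 live cells, differs from original
Gen 12: 0 live cells, differs from original
No period found within 12 steps.

Answer: 0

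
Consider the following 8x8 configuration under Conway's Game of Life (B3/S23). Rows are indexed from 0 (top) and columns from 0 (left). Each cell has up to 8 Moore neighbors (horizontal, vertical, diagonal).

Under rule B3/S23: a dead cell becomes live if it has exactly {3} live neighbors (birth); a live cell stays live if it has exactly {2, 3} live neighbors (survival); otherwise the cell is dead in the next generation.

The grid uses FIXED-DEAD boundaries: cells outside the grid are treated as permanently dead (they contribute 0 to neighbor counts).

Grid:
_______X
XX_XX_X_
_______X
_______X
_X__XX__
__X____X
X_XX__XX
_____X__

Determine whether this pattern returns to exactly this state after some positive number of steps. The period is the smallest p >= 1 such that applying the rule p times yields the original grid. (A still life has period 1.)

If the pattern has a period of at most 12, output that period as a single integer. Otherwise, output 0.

Simulating and comparing each generation to the original:
Gen 0 (original, given above): 19 live cells
Gen 1: 16 live cells, differs from original
Gen 2: 20 live cells, differs from original
Gen 3: 17 live cells, differs from original
Gen 4: 19 live cells, differs from original
Gen 5: 16 live cells, differs from original
Gen 6: 18 live cells, differs from original
Gen 7: 19 live cells, differs from original
Gen 8: 18 live cells, differs from original
Gen 9: 14 live cells, differs from original
Gen 10: 11 live cells, differs from original
Gen 11: 16 live cells, differs from original
Gen 12: 10 live cells, differs from original
No period found within 12 steps.

Answer: 0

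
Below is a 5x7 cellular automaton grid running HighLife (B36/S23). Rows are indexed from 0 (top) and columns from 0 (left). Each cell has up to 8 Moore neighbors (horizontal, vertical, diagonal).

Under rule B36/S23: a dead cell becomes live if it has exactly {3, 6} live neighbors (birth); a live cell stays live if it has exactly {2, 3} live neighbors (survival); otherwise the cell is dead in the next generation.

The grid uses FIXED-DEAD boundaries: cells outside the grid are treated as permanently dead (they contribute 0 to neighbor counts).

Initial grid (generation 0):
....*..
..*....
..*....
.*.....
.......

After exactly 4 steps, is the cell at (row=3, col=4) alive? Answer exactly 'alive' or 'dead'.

Simulating step by step:
Generation 0 (given above): 4 live cells
Generation 1: 3 live cells
.......
...*...
.**....
.......
.......
Generation 2: 2 live cells
.......
..*....
..*....
.......
.......
Generation 3: 0 live cells
.......
.......
.......
.......
.......
Generation 4: 0 live cells
.......
.......
.......
.......
.......

Cell (3,4) at generation 4: 0 -> dead

Answer: dead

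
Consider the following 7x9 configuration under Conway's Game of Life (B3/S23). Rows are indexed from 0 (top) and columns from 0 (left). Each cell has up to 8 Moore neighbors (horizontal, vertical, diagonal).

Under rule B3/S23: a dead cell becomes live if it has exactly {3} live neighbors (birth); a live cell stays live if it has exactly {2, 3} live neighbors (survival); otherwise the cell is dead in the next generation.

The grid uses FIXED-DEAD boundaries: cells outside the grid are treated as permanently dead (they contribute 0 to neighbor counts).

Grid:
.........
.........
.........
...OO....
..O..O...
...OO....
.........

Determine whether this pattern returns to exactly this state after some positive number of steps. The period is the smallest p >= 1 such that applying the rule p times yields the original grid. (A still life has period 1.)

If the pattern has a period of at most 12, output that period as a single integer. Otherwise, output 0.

Answer: 1

Derivation:
Simulating and comparing each generation to the original:
Gen 0 (original, given above): 6 live cells
Gen 1: 6 live cells, MATCHES original -> period = 1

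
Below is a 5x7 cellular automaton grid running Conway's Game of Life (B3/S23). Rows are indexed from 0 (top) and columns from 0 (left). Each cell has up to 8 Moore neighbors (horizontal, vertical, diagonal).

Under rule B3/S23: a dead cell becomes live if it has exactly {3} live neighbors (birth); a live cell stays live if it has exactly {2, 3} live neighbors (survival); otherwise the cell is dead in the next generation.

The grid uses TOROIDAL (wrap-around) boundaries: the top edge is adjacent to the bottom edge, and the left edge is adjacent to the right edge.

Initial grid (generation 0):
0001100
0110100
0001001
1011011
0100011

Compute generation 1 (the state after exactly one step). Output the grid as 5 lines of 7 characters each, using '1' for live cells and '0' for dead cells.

Simulating step by step:
Generation 0 (given above): 15 live cells
Generation 1: 12 live cells
(generation 1 grid is the final answer)

Answer: 1101100
0010110
0000001
0111000
0100000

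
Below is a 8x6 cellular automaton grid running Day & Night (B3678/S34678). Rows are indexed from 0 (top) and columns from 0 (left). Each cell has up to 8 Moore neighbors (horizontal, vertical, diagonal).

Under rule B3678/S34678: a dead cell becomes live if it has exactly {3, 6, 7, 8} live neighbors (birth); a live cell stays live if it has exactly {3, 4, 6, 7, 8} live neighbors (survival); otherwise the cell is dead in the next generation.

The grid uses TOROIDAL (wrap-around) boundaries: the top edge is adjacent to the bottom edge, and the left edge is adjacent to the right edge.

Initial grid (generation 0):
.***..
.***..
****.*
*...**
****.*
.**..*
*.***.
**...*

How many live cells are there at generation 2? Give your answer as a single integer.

Simulating step by step:
Generation 0 (given above): 29 live cells
Generation 1: 26 live cells
..***.
.**...
...*.*
***..*
*.**..
****.*
.****.
*.*..*
Generation 2: 25 live cells
*.**.*
..*...
....*.
***..*
****..
****.*
***.*.
...*.*
Population at generation 2: 25

Answer: 25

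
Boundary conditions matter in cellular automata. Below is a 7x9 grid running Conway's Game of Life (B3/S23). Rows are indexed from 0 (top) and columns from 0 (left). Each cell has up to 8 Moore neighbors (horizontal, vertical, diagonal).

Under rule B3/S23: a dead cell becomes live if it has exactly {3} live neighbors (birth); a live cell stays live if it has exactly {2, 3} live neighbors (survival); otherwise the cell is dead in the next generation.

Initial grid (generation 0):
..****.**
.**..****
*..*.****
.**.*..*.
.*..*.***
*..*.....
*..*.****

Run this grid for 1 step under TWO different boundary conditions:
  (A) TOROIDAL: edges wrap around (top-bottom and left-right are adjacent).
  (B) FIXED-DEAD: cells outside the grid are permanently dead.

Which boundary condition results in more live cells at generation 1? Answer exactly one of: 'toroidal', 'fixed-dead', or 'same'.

Under TOROIDAL boundary, generation 1:
.........
.*.......
...*.....
.**.*....
.*..*****
.***.....
**...*...
Population = 17

Under FIXED-DEAD boundary, generation 1:
.*****..*
.*.......
*..*.....
***.*....
**..*****
****.....
....*.**.
Population = 27

Comparison: toroidal=17, fixed-dead=27 -> fixed-dead

Answer: fixed-dead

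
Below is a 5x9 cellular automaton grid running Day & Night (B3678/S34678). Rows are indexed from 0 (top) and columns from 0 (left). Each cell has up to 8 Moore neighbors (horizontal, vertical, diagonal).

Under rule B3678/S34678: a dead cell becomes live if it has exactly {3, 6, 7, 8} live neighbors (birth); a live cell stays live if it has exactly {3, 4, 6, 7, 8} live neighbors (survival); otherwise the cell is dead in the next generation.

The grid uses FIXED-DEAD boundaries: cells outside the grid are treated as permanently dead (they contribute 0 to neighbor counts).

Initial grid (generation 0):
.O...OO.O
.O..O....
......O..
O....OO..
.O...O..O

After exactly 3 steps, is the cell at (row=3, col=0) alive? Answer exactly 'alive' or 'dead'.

Simulating step by step:
Generation 0 (given above): 13 live cells
Generation 1: 6 live cells
.........
......OO.
.........
.....OOO.
......O..
Generation 2: 5 live cells
.........
.........
.....O...
......O..
.....OOO.
Generation 3: 3 live cells
.........
.........
.........
......OO.
......O..

Cell (3,0) at generation 3: 0 -> dead

Answer: dead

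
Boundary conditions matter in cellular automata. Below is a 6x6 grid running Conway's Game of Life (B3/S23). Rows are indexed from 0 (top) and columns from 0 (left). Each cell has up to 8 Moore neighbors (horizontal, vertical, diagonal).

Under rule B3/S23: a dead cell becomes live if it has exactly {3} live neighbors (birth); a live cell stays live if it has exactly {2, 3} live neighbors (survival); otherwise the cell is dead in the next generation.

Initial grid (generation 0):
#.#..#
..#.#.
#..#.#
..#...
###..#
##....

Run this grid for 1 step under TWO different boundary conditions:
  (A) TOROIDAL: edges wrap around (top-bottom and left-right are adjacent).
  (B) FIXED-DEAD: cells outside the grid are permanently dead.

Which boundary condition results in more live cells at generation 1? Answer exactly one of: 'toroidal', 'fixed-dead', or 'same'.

Answer: fixed-dead

Derivation:
Under TOROIDAL boundary, generation 1:
#.##.#
..#.#.
.#####
..###.
..#..#
......
Population = 16

Under FIXED-DEAD boundary, generation 1:
.#.#..
..#.##
.####.
#.###.
#.#...
#.#...
Population = 17

Comparison: toroidal=16, fixed-dead=17 -> fixed-dead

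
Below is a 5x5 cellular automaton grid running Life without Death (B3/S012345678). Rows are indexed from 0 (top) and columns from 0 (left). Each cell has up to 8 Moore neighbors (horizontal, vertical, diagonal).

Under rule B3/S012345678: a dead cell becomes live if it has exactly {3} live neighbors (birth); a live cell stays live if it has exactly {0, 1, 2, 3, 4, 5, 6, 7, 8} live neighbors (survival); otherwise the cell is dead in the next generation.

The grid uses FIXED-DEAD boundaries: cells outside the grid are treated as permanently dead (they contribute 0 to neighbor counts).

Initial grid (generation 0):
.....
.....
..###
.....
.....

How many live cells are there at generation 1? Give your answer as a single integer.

Simulating step by step:
Generation 0 (given above): 3 live cells
Generation 1: 5 live cells
.....
...#.
..###
...#.
.....
Population at generation 1: 5

Answer: 5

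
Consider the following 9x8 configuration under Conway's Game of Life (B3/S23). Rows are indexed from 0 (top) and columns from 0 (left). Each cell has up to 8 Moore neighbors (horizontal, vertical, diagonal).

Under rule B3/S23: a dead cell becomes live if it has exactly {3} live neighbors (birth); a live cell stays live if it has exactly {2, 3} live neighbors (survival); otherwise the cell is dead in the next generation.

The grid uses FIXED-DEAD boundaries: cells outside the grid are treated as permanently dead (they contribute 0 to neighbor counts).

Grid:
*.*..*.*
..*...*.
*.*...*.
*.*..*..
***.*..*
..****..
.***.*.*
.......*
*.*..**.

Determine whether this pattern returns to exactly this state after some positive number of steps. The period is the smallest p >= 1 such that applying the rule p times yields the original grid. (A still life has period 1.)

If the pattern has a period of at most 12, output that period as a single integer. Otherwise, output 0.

Answer: 0

Derivation:
Simulating and comparing each generation to the original:
Gen 0 (original, given above): 31 live cells
Gen 1: 26 live cells, differs from original
Gen 2: 23 live cells, differs from original
Gen 3: 19 live cells, differs from original
Gen 4: 22 live cells, differs from original
Gen 5: 22 live cells, differs from original
Gen 6: 31 live cells, differs from original
Gen 7: 17 live cells, differs from original
Gen 8: 11 live cells, differs from original
Gen 9: 10 live cells, differs from original
Gen 10: 10 live cells, differs from original
Gen 11: 8 live cells, differs from original
Gen 12: 5 live cells, differs from original
No period found within 12 steps.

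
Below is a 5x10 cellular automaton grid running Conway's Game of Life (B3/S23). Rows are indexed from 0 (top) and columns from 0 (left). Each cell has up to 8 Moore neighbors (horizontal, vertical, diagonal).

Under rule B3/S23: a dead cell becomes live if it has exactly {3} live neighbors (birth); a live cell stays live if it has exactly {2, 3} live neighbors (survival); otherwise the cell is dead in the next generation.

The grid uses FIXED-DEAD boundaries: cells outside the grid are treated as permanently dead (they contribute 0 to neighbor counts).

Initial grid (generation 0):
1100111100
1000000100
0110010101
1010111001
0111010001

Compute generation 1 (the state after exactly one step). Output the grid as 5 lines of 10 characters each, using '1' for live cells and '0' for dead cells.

Answer: 1100011100
1010100100
1011110100
1000000001
0111011000

Derivation:
Simulating step by step:
Generation 0 (given above): 24 live cells
Generation 1: 22 live cells
(generation 1 grid is the final answer)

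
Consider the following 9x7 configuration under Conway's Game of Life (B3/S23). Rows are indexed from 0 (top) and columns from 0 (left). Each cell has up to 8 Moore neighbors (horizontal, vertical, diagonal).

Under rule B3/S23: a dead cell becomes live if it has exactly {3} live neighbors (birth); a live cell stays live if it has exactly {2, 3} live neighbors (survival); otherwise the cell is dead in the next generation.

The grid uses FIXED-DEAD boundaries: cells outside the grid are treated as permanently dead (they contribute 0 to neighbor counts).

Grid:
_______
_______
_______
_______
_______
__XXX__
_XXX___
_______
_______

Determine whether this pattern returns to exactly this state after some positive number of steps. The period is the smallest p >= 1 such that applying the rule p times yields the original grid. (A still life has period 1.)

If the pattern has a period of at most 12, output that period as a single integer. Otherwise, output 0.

Simulating and comparing each generation to the original:
Gen 0 (original, given above): 6 live cells
Gen 1: 6 live cells, differs from original
Gen 2: 6 live cells, MATCHES original -> period = 2

Answer: 2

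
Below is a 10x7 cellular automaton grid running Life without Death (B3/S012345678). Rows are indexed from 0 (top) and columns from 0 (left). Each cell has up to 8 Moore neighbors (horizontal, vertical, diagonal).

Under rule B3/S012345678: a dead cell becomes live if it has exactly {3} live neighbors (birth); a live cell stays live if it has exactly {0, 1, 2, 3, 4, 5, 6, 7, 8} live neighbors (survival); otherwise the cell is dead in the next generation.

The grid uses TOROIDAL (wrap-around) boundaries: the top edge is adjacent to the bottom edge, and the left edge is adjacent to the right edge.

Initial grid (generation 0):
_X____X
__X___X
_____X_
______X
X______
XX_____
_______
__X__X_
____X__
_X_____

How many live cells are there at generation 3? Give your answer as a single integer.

Simulating step by step:
Generation 0 (given above): 13 live cells
Generation 1: 21 live cells
_XX___X
X_X__XX
_____XX
______X
XX____X
XX_____
_X_____
__X__X_
____X__
XX_____
Generation 2: 28 live cells
_XX__XX
X_X__XX
_____XX
______X
XX____X
XXX___X
XXX____
__X__X_
_X__X__
XXX____
Generation 3: 40 live cells
_XXX_XX
X_X_XXX
_____XX
______X
XXX__XX
XXX___X
XXXX___
X_XX_X_
XX_XX__
XXXX_XX
Population at generation 3: 40

Answer: 40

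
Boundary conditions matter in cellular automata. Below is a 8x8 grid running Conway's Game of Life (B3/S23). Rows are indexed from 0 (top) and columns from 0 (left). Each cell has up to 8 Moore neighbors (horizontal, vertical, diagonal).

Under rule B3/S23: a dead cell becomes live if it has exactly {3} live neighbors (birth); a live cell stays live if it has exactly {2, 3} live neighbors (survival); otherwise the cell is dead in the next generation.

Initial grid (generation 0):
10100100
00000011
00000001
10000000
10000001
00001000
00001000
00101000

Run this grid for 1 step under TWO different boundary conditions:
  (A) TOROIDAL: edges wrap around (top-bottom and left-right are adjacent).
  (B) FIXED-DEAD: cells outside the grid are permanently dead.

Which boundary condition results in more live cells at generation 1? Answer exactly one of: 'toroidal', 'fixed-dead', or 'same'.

Answer: toroidal

Derivation:
Under TOROIDAL boundary, generation 1:
01010111
10000011
10000011
10000000
10000001
00000000
00001100
01001100
Population = 19

Under FIXED-DEAD boundary, generation 1:
00000010
00000011
00000011
00000000
00000000
00000000
00001100
00010000
Population = 8

Comparison: toroidal=19, fixed-dead=8 -> toroidal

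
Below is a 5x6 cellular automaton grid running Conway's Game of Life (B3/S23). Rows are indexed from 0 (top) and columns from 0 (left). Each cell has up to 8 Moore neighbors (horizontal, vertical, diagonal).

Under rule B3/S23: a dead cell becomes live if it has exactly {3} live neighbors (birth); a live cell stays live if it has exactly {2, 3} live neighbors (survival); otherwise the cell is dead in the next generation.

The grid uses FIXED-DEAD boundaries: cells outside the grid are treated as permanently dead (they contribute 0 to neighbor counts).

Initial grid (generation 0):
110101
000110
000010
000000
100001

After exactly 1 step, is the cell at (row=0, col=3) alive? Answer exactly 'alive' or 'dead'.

Simulating step by step:
Generation 0 (given above): 9 live cells
Generation 1: 7 live cells
001100
001101
000110
000000
000000

Cell (0,3) at generation 1: 1 -> alive

Answer: alive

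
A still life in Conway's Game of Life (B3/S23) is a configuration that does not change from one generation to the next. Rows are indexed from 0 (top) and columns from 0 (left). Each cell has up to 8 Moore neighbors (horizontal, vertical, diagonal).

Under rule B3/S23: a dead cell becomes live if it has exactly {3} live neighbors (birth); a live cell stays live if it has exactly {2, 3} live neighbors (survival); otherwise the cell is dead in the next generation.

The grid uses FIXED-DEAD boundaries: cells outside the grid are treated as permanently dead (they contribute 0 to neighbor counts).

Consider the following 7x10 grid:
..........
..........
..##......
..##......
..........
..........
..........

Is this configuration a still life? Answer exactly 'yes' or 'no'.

Compute generation 1 and compare to generation 0 (given above):
Generation 1:
..........
..........
..##......
..##......
..........
..........
..........
The grids are IDENTICAL -> still life.

Answer: yes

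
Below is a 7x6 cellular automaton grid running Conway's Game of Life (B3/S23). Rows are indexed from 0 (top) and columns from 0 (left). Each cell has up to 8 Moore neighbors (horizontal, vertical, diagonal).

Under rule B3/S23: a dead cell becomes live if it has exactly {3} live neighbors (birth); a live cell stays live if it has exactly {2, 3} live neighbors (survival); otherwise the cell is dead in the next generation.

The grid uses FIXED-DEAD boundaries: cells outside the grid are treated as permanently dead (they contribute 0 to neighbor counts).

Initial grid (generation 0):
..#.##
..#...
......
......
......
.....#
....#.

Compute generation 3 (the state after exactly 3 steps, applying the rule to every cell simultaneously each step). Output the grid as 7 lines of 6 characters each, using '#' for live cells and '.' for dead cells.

Answer: ......
......
......
......
......
......
......

Derivation:
Simulating step by step:
Generation 0 (given above): 6 live cells
Generation 1: 2 live cells
...#..
...#..
......
......
......
......
......
Generation 2: 0 live cells
......
......
......
......
......
......
......
Generation 3: 0 live cells
(generation 3 grid is the final answer)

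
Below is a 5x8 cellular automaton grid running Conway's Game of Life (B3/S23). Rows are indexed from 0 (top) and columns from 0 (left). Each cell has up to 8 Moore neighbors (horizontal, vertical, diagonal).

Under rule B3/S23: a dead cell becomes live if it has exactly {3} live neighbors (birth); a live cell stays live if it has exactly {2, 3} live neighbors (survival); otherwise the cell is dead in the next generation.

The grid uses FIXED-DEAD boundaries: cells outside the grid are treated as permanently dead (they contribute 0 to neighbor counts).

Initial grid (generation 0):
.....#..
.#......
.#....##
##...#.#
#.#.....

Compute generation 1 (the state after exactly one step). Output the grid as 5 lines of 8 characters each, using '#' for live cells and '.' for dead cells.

Simulating step by step:
Generation 0 (given above): 11 live cells
Generation 1: 9 live cells
(generation 1 grid is the final answer)

Answer: ........
......#.
.##...##
#.#....#
#.......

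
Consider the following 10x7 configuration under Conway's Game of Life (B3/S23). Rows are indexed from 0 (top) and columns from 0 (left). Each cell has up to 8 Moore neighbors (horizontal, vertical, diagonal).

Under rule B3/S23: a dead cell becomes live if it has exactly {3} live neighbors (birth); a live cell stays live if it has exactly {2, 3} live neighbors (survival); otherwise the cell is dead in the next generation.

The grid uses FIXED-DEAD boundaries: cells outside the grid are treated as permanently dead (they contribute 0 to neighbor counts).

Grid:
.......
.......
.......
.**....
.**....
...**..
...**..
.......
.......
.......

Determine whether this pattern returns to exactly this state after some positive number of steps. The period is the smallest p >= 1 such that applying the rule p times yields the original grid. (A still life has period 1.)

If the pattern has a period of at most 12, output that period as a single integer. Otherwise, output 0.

Simulating and comparing each generation to the original:
Gen 0 (original, given above): 8 live cells
Gen 1: 6 live cells, differs from original
Gen 2: 8 live cells, MATCHES original -> period = 2

Answer: 2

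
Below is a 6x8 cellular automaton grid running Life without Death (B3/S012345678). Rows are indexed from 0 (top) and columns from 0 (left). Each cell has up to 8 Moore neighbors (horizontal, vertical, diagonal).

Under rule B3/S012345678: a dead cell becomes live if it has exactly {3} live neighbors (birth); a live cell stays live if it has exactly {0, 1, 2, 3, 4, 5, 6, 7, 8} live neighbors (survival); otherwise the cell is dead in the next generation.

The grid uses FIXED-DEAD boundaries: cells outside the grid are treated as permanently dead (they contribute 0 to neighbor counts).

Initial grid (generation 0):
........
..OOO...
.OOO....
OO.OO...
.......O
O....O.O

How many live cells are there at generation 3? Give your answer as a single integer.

Answer: 33

Derivation:
Simulating step by step:
Generation 0 (given above): 14 live cells
Generation 1: 22 live cells
...O....
.OOOO...
OOOO....
OO.OO...
OO..O.OO
O....OOO
Generation 2: 28 live cells
...OO...
OOOOO...
OOOO....
OO.OOO..
OOOOO.OO
OO...OOO
Generation 3: 33 live cells
.O.OO...
OOOOO...
OOOO.O..
OO.OOOO.
OOOOO.OO
OO.OOOOO
Population at generation 3: 33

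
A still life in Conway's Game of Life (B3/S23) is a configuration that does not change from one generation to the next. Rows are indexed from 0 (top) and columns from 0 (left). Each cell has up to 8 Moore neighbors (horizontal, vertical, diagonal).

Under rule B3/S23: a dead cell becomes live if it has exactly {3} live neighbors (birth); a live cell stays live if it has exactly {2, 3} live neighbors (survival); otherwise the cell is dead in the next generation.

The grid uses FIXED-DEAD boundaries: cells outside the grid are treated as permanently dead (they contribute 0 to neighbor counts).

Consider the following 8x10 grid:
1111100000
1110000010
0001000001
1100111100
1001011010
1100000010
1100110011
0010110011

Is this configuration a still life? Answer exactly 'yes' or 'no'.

Compute generation 1 and compare to generation 0 (given above):
Generation 1:
1001000000
1000100000
0001111110
1111000110
0010000010
0010001010
1011110100
0101110011
Cell (0,1) differs: gen0=1 vs gen1=0 -> NOT a still life.

Answer: no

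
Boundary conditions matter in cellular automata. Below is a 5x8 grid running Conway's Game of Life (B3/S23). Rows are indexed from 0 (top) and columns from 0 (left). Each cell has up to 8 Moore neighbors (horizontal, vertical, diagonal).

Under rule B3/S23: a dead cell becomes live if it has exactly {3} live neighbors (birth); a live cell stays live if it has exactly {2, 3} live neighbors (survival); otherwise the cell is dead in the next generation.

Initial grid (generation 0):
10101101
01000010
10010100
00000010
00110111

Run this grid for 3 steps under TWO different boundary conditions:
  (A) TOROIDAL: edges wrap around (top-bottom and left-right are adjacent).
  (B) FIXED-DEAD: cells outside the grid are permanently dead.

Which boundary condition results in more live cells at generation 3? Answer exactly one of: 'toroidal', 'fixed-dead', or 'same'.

Answer: fixed-dead

Derivation:
Under TOROIDAL boundary, generation 3:
00101000
00100000
00000000
01010000
01001010
Population = 8

Under FIXED-DEAD boundary, generation 3:
10100110
10111001
01001001
00001000
00000011
Population = 15

Comparison: toroidal=8, fixed-dead=15 -> fixed-dead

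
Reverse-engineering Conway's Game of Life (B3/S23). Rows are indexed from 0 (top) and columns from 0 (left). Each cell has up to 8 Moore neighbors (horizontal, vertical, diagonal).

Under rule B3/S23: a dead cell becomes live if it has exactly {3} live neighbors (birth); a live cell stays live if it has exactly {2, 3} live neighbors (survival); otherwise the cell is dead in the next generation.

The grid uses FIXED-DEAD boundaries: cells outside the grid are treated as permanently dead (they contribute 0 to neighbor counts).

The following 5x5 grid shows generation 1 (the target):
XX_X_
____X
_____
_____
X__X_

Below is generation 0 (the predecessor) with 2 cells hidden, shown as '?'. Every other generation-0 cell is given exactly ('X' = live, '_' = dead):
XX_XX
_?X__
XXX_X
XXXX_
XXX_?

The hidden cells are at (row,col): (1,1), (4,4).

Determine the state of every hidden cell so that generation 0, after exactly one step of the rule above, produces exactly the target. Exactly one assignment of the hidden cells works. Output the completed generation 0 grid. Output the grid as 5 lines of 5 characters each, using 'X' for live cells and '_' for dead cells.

Hidden generation-0 cells (in order): (1,1), (4,4).
A hidden cell only influences target cells in its own 3x3 neighborhood. Try each of the 2^2 = 4 assignments, step the completed generation 0 forward once under B3/S23, and compare with the target:
  (1,1)=_ (4,4)=_ -> step gives (0,0)='_' but target has 'X' -> reject
  (1,1)=_ (4,4)=X -> step gives (0,0)='_' but target has 'X' -> reject
  (1,1)=X (4,4)=_ -> step reproduces the target at every cell -> ACCEPT
  (1,1)=X (4,4)=X -> step gives (3,4)='X' but target has '_' -> reject
Unique solution: (1,1)=live, (4,4)=dead.
Check: live-neighbor counts of every cell in the completed generation 0:
23421
56553
47651
58642
35431
Applying B3/S23 to generation 0 with these counts gives:
XX_X_
____X
_____
_____
X__X_
which matches the target exactly.

Answer: XX_XX
_XX__
XXX_X
XXXX_
XXX__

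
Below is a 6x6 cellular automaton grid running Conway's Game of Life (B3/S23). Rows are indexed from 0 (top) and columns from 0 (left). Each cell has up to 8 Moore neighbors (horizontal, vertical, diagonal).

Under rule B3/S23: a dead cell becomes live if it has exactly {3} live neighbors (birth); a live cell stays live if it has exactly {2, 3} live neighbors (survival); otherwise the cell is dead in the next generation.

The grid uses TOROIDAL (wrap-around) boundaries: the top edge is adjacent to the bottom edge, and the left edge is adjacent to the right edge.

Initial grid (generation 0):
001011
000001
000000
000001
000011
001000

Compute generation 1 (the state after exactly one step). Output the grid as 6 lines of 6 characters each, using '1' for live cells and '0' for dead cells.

Simulating step by step:
Generation 0 (given above): 8 live cells
Generation 1: 9 live cells
(generation 1 grid is the final answer)

Answer: 000111
000011
000000
000011
000011
000000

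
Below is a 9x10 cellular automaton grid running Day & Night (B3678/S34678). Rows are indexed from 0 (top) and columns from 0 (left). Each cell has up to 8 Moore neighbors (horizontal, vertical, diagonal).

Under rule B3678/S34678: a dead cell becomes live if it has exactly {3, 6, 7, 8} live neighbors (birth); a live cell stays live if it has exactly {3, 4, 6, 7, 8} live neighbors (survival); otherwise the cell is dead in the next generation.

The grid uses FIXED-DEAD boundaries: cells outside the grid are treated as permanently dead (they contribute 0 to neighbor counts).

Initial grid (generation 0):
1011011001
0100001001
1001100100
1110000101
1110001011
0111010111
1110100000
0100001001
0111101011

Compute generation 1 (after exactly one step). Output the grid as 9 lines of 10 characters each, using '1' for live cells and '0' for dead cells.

Simulating step by step:
Generation 0 (given above): 45 live cells
Generation 1: 39 live cells
(generation 1 grid is the final answer)

Answer: 0100000000
1100001110
1000001000
1110001100
1110001011
0111101111
1000011101
0010100110
0010010100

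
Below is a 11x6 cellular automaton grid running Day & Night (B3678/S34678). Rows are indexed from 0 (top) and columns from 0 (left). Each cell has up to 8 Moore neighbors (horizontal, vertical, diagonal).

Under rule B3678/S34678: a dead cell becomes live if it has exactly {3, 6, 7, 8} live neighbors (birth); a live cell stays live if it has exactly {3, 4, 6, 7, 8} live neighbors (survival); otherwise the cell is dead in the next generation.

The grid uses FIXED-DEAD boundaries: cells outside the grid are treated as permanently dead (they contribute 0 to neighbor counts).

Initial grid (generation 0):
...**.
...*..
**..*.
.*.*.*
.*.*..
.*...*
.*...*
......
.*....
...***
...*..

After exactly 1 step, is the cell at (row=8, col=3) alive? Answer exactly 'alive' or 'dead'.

Answer: dead

Derivation:
Simulating step by step:
Generation 0 (given above): 20 live cells
Generation 1: 11 live cells
......
..**..
...**.
.*....
*.....
*...*.
......
......
....*.
..*.*.
......

Cell (8,3) at generation 1: 0 -> dead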